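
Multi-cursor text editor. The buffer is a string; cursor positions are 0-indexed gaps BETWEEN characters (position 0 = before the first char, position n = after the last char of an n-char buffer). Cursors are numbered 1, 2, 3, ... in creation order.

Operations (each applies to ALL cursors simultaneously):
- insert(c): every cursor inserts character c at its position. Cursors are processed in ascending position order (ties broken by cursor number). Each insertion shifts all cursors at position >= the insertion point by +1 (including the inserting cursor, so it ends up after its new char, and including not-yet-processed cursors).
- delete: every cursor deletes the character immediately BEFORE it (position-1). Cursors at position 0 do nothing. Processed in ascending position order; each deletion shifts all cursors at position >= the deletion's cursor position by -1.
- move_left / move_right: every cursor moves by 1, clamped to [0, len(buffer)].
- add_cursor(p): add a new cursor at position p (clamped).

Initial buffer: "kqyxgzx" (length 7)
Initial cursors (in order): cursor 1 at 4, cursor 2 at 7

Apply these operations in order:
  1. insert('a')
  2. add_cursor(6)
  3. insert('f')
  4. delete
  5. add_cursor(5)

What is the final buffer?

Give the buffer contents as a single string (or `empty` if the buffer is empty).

Answer: kqyxagzxa

Derivation:
After op 1 (insert('a')): buffer="kqyxagzxa" (len 9), cursors c1@5 c2@9, authorship ....1...2
After op 2 (add_cursor(6)): buffer="kqyxagzxa" (len 9), cursors c1@5 c3@6 c2@9, authorship ....1...2
After op 3 (insert('f')): buffer="kqyxafgfzxaf" (len 12), cursors c1@6 c3@8 c2@12, authorship ....11.3..22
After op 4 (delete): buffer="kqyxagzxa" (len 9), cursors c1@5 c3@6 c2@9, authorship ....1...2
After op 5 (add_cursor(5)): buffer="kqyxagzxa" (len 9), cursors c1@5 c4@5 c3@6 c2@9, authorship ....1...2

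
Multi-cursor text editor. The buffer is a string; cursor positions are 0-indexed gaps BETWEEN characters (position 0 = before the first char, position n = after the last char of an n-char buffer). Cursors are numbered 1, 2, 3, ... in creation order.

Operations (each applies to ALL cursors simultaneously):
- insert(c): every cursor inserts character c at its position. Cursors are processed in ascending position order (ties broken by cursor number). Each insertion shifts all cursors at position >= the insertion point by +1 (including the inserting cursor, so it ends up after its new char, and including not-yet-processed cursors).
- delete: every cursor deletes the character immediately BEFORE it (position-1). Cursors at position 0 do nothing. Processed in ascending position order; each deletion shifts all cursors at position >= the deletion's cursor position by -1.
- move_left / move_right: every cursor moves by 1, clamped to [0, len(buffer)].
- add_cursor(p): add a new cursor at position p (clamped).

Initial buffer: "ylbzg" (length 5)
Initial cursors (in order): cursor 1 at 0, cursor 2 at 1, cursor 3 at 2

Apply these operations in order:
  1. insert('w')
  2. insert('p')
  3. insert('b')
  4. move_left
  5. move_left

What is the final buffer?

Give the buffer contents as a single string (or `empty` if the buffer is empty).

Answer: wpbywpblwpbbzg

Derivation:
After op 1 (insert('w')): buffer="wywlwbzg" (len 8), cursors c1@1 c2@3 c3@5, authorship 1.2.3...
After op 2 (insert('p')): buffer="wpywplwpbzg" (len 11), cursors c1@2 c2@5 c3@8, authorship 11.22.33...
After op 3 (insert('b')): buffer="wpbywpblwpbbzg" (len 14), cursors c1@3 c2@7 c3@11, authorship 111.222.333...
After op 4 (move_left): buffer="wpbywpblwpbbzg" (len 14), cursors c1@2 c2@6 c3@10, authorship 111.222.333...
After op 5 (move_left): buffer="wpbywpblwpbbzg" (len 14), cursors c1@1 c2@5 c3@9, authorship 111.222.333...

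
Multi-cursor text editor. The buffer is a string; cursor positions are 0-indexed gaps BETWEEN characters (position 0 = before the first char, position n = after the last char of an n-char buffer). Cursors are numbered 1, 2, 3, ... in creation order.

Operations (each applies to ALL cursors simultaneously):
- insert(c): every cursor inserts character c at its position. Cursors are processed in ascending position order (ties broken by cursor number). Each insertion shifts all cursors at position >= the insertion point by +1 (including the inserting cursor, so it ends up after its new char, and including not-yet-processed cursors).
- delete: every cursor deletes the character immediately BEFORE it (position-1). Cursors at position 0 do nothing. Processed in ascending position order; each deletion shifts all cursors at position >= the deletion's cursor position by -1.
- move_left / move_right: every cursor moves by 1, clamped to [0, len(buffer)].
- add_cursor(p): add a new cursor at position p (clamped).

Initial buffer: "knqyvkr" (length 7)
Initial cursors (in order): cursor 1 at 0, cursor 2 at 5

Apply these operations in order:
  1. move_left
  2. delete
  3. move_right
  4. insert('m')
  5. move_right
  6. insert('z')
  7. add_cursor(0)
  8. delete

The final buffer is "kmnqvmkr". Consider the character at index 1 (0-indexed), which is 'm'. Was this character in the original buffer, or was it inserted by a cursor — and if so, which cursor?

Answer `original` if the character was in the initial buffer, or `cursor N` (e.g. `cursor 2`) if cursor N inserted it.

Answer: cursor 1

Derivation:
After op 1 (move_left): buffer="knqyvkr" (len 7), cursors c1@0 c2@4, authorship .......
After op 2 (delete): buffer="knqvkr" (len 6), cursors c1@0 c2@3, authorship ......
After op 3 (move_right): buffer="knqvkr" (len 6), cursors c1@1 c2@4, authorship ......
After op 4 (insert('m')): buffer="kmnqvmkr" (len 8), cursors c1@2 c2@6, authorship .1...2..
After op 5 (move_right): buffer="kmnqvmkr" (len 8), cursors c1@3 c2@7, authorship .1...2..
After op 6 (insert('z')): buffer="kmnzqvmkzr" (len 10), cursors c1@4 c2@9, authorship .1.1..2.2.
After op 7 (add_cursor(0)): buffer="kmnzqvmkzr" (len 10), cursors c3@0 c1@4 c2@9, authorship .1.1..2.2.
After op 8 (delete): buffer="kmnqvmkr" (len 8), cursors c3@0 c1@3 c2@7, authorship .1...2..
Authorship (.=original, N=cursor N): . 1 . . . 2 . .
Index 1: author = 1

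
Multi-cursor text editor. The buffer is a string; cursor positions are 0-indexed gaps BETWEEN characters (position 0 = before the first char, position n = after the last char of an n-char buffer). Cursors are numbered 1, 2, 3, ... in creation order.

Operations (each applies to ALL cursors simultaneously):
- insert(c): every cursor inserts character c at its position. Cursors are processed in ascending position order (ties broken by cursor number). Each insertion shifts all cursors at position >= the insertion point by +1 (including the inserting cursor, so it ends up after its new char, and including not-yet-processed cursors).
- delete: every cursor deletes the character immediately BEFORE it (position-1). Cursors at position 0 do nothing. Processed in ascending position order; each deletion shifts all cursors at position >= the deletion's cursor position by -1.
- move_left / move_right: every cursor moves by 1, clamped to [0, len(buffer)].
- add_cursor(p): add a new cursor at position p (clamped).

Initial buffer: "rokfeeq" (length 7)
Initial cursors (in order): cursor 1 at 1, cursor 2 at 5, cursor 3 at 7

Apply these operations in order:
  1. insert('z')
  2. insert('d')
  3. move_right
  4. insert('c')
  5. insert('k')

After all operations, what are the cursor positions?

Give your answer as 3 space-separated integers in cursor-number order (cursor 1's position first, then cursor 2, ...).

Answer: 6 14 19

Derivation:
After op 1 (insert('z')): buffer="rzokfezeqz" (len 10), cursors c1@2 c2@7 c3@10, authorship .1....2..3
After op 2 (insert('d')): buffer="rzdokfezdeqzd" (len 13), cursors c1@3 c2@9 c3@13, authorship .11....22..33
After op 3 (move_right): buffer="rzdokfezdeqzd" (len 13), cursors c1@4 c2@10 c3@13, authorship .11....22..33
After op 4 (insert('c')): buffer="rzdockfezdecqzdc" (len 16), cursors c1@5 c2@12 c3@16, authorship .11.1...22.2.333
After op 5 (insert('k')): buffer="rzdockkfezdeckqzdck" (len 19), cursors c1@6 c2@14 c3@19, authorship .11.11...22.22.3333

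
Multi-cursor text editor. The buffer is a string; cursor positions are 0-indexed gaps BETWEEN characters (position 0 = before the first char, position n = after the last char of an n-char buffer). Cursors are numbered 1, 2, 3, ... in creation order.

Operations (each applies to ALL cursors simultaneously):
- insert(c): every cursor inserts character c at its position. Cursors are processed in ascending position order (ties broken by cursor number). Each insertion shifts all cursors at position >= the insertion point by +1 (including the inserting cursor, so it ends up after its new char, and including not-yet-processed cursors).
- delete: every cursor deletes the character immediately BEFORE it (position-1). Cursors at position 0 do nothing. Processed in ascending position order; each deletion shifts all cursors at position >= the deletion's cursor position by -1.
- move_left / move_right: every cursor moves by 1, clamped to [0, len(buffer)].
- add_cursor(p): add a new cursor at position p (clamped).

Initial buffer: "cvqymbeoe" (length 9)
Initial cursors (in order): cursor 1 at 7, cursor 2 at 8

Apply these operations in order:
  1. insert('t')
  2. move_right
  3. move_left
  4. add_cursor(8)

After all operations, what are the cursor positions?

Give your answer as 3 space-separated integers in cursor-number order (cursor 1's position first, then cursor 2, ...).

After op 1 (insert('t')): buffer="cvqymbetote" (len 11), cursors c1@8 c2@10, authorship .......1.2.
After op 2 (move_right): buffer="cvqymbetote" (len 11), cursors c1@9 c2@11, authorship .......1.2.
After op 3 (move_left): buffer="cvqymbetote" (len 11), cursors c1@8 c2@10, authorship .......1.2.
After op 4 (add_cursor(8)): buffer="cvqymbetote" (len 11), cursors c1@8 c3@8 c2@10, authorship .......1.2.

Answer: 8 10 8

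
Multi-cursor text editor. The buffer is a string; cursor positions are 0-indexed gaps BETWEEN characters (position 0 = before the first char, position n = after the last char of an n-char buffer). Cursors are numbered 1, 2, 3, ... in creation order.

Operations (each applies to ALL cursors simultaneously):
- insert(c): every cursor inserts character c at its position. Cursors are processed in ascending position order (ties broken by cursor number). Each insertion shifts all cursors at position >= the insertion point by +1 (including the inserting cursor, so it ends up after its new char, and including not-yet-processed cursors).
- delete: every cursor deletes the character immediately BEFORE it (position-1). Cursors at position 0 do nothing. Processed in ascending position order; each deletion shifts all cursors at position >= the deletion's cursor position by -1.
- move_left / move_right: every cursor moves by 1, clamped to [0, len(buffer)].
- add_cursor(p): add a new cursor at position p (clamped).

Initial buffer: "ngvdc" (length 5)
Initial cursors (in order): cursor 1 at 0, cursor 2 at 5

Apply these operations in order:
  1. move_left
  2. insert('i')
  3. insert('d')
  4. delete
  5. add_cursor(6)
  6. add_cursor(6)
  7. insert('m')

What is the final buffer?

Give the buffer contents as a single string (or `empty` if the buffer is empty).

Answer: imngvdimmmc

Derivation:
After op 1 (move_left): buffer="ngvdc" (len 5), cursors c1@0 c2@4, authorship .....
After op 2 (insert('i')): buffer="ingvdic" (len 7), cursors c1@1 c2@6, authorship 1....2.
After op 3 (insert('d')): buffer="idngvdidc" (len 9), cursors c1@2 c2@8, authorship 11....22.
After op 4 (delete): buffer="ingvdic" (len 7), cursors c1@1 c2@6, authorship 1....2.
After op 5 (add_cursor(6)): buffer="ingvdic" (len 7), cursors c1@1 c2@6 c3@6, authorship 1....2.
After op 6 (add_cursor(6)): buffer="ingvdic" (len 7), cursors c1@1 c2@6 c3@6 c4@6, authorship 1....2.
After op 7 (insert('m')): buffer="imngvdimmmc" (len 11), cursors c1@2 c2@10 c3@10 c4@10, authorship 11....2234.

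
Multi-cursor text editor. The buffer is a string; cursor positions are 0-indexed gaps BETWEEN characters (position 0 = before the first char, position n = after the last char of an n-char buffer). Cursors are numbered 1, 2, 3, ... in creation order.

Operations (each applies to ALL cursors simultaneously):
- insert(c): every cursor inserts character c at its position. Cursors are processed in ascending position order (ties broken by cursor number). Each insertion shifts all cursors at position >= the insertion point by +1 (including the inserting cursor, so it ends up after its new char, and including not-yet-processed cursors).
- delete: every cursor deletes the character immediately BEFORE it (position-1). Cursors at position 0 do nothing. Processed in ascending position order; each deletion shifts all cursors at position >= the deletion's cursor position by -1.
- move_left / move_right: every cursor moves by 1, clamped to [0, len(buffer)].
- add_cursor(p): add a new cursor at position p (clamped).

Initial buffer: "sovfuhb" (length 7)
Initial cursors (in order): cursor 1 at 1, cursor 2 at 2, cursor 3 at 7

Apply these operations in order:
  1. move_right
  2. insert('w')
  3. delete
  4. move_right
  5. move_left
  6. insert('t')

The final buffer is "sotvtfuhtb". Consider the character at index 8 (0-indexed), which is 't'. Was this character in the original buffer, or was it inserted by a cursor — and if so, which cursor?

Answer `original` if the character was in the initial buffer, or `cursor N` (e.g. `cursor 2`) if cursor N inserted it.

Answer: cursor 3

Derivation:
After op 1 (move_right): buffer="sovfuhb" (len 7), cursors c1@2 c2@3 c3@7, authorship .......
After op 2 (insert('w')): buffer="sowvwfuhbw" (len 10), cursors c1@3 c2@5 c3@10, authorship ..1.2....3
After op 3 (delete): buffer="sovfuhb" (len 7), cursors c1@2 c2@3 c3@7, authorship .......
After op 4 (move_right): buffer="sovfuhb" (len 7), cursors c1@3 c2@4 c3@7, authorship .......
After op 5 (move_left): buffer="sovfuhb" (len 7), cursors c1@2 c2@3 c3@6, authorship .......
After op 6 (insert('t')): buffer="sotvtfuhtb" (len 10), cursors c1@3 c2@5 c3@9, authorship ..1.2...3.
Authorship (.=original, N=cursor N): . . 1 . 2 . . . 3 .
Index 8: author = 3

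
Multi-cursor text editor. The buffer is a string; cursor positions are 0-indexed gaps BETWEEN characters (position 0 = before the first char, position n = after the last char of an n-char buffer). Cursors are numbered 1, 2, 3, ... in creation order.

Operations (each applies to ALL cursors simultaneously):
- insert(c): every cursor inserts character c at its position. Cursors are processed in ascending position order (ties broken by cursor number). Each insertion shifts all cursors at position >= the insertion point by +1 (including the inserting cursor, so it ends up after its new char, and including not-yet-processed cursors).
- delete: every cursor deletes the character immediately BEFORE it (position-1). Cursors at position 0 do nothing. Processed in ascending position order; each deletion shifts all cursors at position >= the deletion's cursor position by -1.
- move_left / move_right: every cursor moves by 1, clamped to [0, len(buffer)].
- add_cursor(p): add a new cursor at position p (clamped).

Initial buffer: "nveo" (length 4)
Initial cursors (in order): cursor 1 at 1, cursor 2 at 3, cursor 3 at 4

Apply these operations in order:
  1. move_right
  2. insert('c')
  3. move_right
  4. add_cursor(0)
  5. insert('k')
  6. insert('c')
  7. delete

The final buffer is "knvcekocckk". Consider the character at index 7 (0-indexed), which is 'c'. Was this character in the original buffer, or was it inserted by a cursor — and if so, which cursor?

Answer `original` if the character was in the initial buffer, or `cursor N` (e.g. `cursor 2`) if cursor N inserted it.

After op 1 (move_right): buffer="nveo" (len 4), cursors c1@2 c2@4 c3@4, authorship ....
After op 2 (insert('c')): buffer="nvceocc" (len 7), cursors c1@3 c2@7 c3@7, authorship ..1..23
After op 3 (move_right): buffer="nvceocc" (len 7), cursors c1@4 c2@7 c3@7, authorship ..1..23
After op 4 (add_cursor(0)): buffer="nvceocc" (len 7), cursors c4@0 c1@4 c2@7 c3@7, authorship ..1..23
After op 5 (insert('k')): buffer="knvcekocckk" (len 11), cursors c4@1 c1@6 c2@11 c3@11, authorship 4..1.1.2323
After op 6 (insert('c')): buffer="kcnvcekcocckkcc" (len 15), cursors c4@2 c1@8 c2@15 c3@15, authorship 44..1.11.232323
After op 7 (delete): buffer="knvcekocckk" (len 11), cursors c4@1 c1@6 c2@11 c3@11, authorship 4..1.1.2323
Authorship (.=original, N=cursor N): 4 . . 1 . 1 . 2 3 2 3
Index 7: author = 2

Answer: cursor 2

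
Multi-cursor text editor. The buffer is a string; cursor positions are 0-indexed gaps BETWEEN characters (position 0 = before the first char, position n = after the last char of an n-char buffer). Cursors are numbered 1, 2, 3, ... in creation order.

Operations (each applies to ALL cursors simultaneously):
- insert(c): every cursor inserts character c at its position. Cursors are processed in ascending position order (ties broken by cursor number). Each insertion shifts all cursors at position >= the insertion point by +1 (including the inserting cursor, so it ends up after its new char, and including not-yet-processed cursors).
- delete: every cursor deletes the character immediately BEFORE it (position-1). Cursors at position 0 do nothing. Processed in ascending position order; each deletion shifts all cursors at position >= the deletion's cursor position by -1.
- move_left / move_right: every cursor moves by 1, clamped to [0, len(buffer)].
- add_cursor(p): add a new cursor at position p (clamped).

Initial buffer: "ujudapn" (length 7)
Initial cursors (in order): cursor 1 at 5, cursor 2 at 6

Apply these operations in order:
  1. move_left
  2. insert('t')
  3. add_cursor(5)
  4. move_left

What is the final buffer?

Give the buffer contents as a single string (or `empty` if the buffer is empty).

Answer: ujudtatpn

Derivation:
After op 1 (move_left): buffer="ujudapn" (len 7), cursors c1@4 c2@5, authorship .......
After op 2 (insert('t')): buffer="ujudtatpn" (len 9), cursors c1@5 c2@7, authorship ....1.2..
After op 3 (add_cursor(5)): buffer="ujudtatpn" (len 9), cursors c1@5 c3@5 c2@7, authorship ....1.2..
After op 4 (move_left): buffer="ujudtatpn" (len 9), cursors c1@4 c3@4 c2@6, authorship ....1.2..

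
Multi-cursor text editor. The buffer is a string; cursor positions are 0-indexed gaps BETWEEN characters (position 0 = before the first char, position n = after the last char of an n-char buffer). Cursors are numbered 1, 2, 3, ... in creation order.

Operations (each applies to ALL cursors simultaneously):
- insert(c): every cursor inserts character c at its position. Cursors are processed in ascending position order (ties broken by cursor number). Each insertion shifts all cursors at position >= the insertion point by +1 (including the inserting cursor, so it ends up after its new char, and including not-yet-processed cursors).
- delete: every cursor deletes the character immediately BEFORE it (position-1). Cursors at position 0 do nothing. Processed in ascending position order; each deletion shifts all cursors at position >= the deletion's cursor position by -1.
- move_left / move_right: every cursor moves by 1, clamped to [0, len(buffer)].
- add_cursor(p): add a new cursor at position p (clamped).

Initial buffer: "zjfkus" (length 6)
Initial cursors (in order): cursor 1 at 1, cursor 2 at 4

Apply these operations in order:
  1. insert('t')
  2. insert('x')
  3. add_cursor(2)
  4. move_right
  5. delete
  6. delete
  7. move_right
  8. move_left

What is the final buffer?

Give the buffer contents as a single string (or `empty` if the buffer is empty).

Answer: fkts

Derivation:
After op 1 (insert('t')): buffer="ztjfktus" (len 8), cursors c1@2 c2@6, authorship .1...2..
After op 2 (insert('x')): buffer="ztxjfktxus" (len 10), cursors c1@3 c2@8, authorship .11...22..
After op 3 (add_cursor(2)): buffer="ztxjfktxus" (len 10), cursors c3@2 c1@3 c2@8, authorship .11...22..
After op 4 (move_right): buffer="ztxjfktxus" (len 10), cursors c3@3 c1@4 c2@9, authorship .11...22..
After op 5 (delete): buffer="ztfktxs" (len 7), cursors c1@2 c3@2 c2@6, authorship .1..22.
After op 6 (delete): buffer="fkts" (len 4), cursors c1@0 c3@0 c2@3, authorship ..2.
After op 7 (move_right): buffer="fkts" (len 4), cursors c1@1 c3@1 c2@4, authorship ..2.
After op 8 (move_left): buffer="fkts" (len 4), cursors c1@0 c3@0 c2@3, authorship ..2.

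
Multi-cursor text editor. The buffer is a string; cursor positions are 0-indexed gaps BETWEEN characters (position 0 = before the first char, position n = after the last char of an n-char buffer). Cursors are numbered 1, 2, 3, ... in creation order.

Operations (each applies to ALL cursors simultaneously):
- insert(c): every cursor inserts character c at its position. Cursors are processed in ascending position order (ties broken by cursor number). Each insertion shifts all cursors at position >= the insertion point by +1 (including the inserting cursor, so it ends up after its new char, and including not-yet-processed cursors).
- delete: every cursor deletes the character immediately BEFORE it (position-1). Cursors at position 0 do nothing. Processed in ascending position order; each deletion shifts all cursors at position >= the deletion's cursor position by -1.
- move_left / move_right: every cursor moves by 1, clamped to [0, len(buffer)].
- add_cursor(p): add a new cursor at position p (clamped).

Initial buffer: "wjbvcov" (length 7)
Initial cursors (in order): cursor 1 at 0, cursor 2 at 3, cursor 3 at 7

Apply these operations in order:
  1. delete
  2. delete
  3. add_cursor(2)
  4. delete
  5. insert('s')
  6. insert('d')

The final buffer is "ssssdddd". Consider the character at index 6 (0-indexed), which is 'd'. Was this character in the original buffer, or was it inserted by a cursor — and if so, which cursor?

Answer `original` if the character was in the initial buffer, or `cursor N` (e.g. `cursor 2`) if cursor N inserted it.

After op 1 (delete): buffer="wjvco" (len 5), cursors c1@0 c2@2 c3@5, authorship .....
After op 2 (delete): buffer="wvc" (len 3), cursors c1@0 c2@1 c3@3, authorship ...
After op 3 (add_cursor(2)): buffer="wvc" (len 3), cursors c1@0 c2@1 c4@2 c3@3, authorship ...
After op 4 (delete): buffer="" (len 0), cursors c1@0 c2@0 c3@0 c4@0, authorship 
After op 5 (insert('s')): buffer="ssss" (len 4), cursors c1@4 c2@4 c3@4 c4@4, authorship 1234
After op 6 (insert('d')): buffer="ssssdddd" (len 8), cursors c1@8 c2@8 c3@8 c4@8, authorship 12341234
Authorship (.=original, N=cursor N): 1 2 3 4 1 2 3 4
Index 6: author = 3

Answer: cursor 3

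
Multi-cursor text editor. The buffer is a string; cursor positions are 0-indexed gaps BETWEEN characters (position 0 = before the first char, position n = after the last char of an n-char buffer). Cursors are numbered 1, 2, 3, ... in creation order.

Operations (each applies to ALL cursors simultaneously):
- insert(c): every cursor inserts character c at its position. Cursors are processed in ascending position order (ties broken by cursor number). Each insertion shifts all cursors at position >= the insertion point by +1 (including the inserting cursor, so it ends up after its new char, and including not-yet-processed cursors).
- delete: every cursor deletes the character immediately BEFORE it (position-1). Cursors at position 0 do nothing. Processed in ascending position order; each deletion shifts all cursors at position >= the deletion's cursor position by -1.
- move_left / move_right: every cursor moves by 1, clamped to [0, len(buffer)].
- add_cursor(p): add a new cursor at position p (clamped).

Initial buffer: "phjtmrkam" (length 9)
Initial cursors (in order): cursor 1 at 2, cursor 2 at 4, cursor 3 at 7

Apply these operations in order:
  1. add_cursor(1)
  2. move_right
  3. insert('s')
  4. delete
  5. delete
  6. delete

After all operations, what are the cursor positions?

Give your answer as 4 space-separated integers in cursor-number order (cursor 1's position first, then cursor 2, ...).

Answer: 0 0 1 0

Derivation:
After op 1 (add_cursor(1)): buffer="phjtmrkam" (len 9), cursors c4@1 c1@2 c2@4 c3@7, authorship .........
After op 2 (move_right): buffer="phjtmrkam" (len 9), cursors c4@2 c1@3 c2@5 c3@8, authorship .........
After op 3 (insert('s')): buffer="phsjstmsrkasm" (len 13), cursors c4@3 c1@5 c2@8 c3@12, authorship ..4.1..2...3.
After op 4 (delete): buffer="phjtmrkam" (len 9), cursors c4@2 c1@3 c2@5 c3@8, authorship .........
After op 5 (delete): buffer="ptrkm" (len 5), cursors c1@1 c4@1 c2@2 c3@4, authorship .....
After op 6 (delete): buffer="rm" (len 2), cursors c1@0 c2@0 c4@0 c3@1, authorship ..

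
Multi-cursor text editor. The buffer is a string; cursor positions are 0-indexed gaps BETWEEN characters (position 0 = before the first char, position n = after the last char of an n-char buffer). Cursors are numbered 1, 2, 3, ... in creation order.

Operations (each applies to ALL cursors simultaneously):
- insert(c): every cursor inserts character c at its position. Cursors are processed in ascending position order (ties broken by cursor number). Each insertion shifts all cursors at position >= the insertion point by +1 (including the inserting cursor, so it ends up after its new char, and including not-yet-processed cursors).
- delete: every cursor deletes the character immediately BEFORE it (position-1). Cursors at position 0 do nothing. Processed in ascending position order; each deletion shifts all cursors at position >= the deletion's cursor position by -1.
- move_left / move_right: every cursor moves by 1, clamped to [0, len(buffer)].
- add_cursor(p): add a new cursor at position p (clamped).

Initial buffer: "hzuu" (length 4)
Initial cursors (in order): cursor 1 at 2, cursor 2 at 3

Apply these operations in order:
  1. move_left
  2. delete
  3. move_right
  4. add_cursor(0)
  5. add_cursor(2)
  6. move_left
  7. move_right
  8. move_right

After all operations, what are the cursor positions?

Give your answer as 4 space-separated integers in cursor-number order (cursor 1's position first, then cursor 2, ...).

Answer: 2 2 2 2

Derivation:
After op 1 (move_left): buffer="hzuu" (len 4), cursors c1@1 c2@2, authorship ....
After op 2 (delete): buffer="uu" (len 2), cursors c1@0 c2@0, authorship ..
After op 3 (move_right): buffer="uu" (len 2), cursors c1@1 c2@1, authorship ..
After op 4 (add_cursor(0)): buffer="uu" (len 2), cursors c3@0 c1@1 c2@1, authorship ..
After op 5 (add_cursor(2)): buffer="uu" (len 2), cursors c3@0 c1@1 c2@1 c4@2, authorship ..
After op 6 (move_left): buffer="uu" (len 2), cursors c1@0 c2@0 c3@0 c4@1, authorship ..
After op 7 (move_right): buffer="uu" (len 2), cursors c1@1 c2@1 c3@1 c4@2, authorship ..
After op 8 (move_right): buffer="uu" (len 2), cursors c1@2 c2@2 c3@2 c4@2, authorship ..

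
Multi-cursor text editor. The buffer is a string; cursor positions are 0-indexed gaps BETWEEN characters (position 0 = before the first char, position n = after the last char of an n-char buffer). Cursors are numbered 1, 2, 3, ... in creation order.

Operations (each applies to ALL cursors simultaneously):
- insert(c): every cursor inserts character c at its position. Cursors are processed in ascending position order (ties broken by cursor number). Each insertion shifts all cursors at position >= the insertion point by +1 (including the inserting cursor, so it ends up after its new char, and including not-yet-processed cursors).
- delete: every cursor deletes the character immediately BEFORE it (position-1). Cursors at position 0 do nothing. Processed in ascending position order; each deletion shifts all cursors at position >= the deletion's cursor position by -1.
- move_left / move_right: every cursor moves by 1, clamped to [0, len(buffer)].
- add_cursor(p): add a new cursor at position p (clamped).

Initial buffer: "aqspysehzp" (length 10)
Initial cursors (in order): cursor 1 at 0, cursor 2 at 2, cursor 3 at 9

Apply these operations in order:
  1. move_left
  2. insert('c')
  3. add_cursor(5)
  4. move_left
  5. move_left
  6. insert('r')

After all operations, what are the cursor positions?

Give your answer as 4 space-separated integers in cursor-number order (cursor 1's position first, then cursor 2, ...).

Answer: 1 3 13 6

Derivation:
After op 1 (move_left): buffer="aqspysehzp" (len 10), cursors c1@0 c2@1 c3@8, authorship ..........
After op 2 (insert('c')): buffer="cacqspysehczp" (len 13), cursors c1@1 c2@3 c3@11, authorship 1.2.......3..
After op 3 (add_cursor(5)): buffer="cacqspysehczp" (len 13), cursors c1@1 c2@3 c4@5 c3@11, authorship 1.2.......3..
After op 4 (move_left): buffer="cacqspysehczp" (len 13), cursors c1@0 c2@2 c4@4 c3@10, authorship 1.2.......3..
After op 5 (move_left): buffer="cacqspysehczp" (len 13), cursors c1@0 c2@1 c4@3 c3@9, authorship 1.2.......3..
After op 6 (insert('r')): buffer="rcracrqspyserhczp" (len 17), cursors c1@1 c2@3 c4@6 c3@13, authorship 112.24......3.3..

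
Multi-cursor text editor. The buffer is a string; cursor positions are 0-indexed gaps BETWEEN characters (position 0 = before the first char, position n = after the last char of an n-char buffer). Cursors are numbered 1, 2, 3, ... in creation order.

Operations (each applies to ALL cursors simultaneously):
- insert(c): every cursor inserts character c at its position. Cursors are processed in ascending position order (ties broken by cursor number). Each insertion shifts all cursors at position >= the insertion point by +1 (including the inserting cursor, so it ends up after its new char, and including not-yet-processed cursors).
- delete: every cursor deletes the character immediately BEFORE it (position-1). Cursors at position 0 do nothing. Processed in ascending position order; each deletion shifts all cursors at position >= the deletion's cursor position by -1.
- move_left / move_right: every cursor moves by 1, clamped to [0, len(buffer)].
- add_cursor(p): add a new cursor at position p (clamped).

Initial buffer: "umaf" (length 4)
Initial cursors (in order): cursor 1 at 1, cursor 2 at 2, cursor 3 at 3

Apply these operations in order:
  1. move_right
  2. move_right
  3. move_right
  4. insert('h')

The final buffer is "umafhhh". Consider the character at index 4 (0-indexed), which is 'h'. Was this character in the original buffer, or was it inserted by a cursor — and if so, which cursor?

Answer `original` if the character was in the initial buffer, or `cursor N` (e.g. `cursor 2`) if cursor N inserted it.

Answer: cursor 1

Derivation:
After op 1 (move_right): buffer="umaf" (len 4), cursors c1@2 c2@3 c3@4, authorship ....
After op 2 (move_right): buffer="umaf" (len 4), cursors c1@3 c2@4 c3@4, authorship ....
After op 3 (move_right): buffer="umaf" (len 4), cursors c1@4 c2@4 c3@4, authorship ....
After op 4 (insert('h')): buffer="umafhhh" (len 7), cursors c1@7 c2@7 c3@7, authorship ....123
Authorship (.=original, N=cursor N): . . . . 1 2 3
Index 4: author = 1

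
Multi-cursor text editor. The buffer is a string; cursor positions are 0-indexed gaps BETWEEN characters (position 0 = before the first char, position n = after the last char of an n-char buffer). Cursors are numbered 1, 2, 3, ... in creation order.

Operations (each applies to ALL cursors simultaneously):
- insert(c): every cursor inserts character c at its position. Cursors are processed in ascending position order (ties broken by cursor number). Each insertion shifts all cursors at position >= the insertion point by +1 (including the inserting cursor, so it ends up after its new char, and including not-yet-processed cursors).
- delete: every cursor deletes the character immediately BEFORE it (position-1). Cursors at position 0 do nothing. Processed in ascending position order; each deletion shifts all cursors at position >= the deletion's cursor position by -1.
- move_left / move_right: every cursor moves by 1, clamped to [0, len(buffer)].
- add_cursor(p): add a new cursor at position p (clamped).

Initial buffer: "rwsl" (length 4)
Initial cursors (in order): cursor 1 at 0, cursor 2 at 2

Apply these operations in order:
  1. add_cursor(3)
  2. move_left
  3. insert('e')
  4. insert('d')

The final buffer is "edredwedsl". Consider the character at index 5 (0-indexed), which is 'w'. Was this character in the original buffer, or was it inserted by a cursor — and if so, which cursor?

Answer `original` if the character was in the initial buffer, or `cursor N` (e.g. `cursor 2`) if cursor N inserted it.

After op 1 (add_cursor(3)): buffer="rwsl" (len 4), cursors c1@0 c2@2 c3@3, authorship ....
After op 2 (move_left): buffer="rwsl" (len 4), cursors c1@0 c2@1 c3@2, authorship ....
After op 3 (insert('e')): buffer="erewesl" (len 7), cursors c1@1 c2@3 c3@5, authorship 1.2.3..
After op 4 (insert('d')): buffer="edredwedsl" (len 10), cursors c1@2 c2@5 c3@8, authorship 11.22.33..
Authorship (.=original, N=cursor N): 1 1 . 2 2 . 3 3 . .
Index 5: author = original

Answer: original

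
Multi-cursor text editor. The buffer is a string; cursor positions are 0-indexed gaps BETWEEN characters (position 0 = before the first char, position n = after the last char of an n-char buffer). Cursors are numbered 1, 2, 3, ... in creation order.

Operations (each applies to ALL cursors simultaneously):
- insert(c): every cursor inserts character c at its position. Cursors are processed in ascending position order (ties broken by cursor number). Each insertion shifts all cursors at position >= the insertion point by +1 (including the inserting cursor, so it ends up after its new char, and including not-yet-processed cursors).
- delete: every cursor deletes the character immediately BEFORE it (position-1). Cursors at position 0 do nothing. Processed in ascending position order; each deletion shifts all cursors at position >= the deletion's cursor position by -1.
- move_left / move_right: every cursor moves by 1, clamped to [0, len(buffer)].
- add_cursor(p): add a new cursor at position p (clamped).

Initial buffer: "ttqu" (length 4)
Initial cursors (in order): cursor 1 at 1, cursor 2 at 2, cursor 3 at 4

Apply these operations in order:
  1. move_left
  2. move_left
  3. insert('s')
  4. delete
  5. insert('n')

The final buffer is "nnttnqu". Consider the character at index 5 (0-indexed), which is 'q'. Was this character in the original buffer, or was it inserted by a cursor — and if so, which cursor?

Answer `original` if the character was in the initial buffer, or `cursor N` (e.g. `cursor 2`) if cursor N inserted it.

Answer: original

Derivation:
After op 1 (move_left): buffer="ttqu" (len 4), cursors c1@0 c2@1 c3@3, authorship ....
After op 2 (move_left): buffer="ttqu" (len 4), cursors c1@0 c2@0 c3@2, authorship ....
After op 3 (insert('s')): buffer="ssttsqu" (len 7), cursors c1@2 c2@2 c3@5, authorship 12..3..
After op 4 (delete): buffer="ttqu" (len 4), cursors c1@0 c2@0 c3@2, authorship ....
After op 5 (insert('n')): buffer="nnttnqu" (len 7), cursors c1@2 c2@2 c3@5, authorship 12..3..
Authorship (.=original, N=cursor N): 1 2 . . 3 . .
Index 5: author = original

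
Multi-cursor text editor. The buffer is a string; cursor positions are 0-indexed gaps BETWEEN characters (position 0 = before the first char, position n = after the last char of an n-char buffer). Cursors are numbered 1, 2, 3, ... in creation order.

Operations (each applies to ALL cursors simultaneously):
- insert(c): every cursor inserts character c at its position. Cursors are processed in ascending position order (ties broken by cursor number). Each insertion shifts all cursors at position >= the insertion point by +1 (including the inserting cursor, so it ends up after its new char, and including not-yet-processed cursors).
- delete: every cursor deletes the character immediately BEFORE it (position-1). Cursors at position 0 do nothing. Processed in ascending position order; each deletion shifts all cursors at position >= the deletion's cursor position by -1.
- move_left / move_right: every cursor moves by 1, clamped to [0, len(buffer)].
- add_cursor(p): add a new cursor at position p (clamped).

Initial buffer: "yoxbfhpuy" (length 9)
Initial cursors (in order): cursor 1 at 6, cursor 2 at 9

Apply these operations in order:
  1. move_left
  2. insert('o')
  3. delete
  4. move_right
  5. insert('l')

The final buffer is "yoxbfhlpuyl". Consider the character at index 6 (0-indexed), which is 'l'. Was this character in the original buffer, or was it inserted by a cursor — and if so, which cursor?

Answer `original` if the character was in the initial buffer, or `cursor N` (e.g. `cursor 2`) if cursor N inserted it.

Answer: cursor 1

Derivation:
After op 1 (move_left): buffer="yoxbfhpuy" (len 9), cursors c1@5 c2@8, authorship .........
After op 2 (insert('o')): buffer="yoxbfohpuoy" (len 11), cursors c1@6 c2@10, authorship .....1...2.
After op 3 (delete): buffer="yoxbfhpuy" (len 9), cursors c1@5 c2@8, authorship .........
After op 4 (move_right): buffer="yoxbfhpuy" (len 9), cursors c1@6 c2@9, authorship .........
After op 5 (insert('l')): buffer="yoxbfhlpuyl" (len 11), cursors c1@7 c2@11, authorship ......1...2
Authorship (.=original, N=cursor N): . . . . . . 1 . . . 2
Index 6: author = 1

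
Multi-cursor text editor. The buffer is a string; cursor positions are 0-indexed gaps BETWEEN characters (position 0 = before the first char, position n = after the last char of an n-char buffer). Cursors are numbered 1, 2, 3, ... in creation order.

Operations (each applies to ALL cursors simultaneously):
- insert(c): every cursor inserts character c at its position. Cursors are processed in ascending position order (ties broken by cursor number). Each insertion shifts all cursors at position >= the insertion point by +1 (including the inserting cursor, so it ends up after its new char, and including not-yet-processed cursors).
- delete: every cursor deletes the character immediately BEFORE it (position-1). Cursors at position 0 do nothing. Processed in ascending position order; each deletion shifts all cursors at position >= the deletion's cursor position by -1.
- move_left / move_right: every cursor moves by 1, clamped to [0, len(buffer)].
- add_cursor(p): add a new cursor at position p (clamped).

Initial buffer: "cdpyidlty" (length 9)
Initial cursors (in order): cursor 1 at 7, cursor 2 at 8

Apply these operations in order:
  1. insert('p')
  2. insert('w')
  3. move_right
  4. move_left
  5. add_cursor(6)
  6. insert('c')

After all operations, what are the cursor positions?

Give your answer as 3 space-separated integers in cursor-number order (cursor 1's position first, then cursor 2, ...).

Answer: 11 15 7

Derivation:
After op 1 (insert('p')): buffer="cdpyidlptpy" (len 11), cursors c1@8 c2@10, authorship .......1.2.
After op 2 (insert('w')): buffer="cdpyidlpwtpwy" (len 13), cursors c1@9 c2@12, authorship .......11.22.
After op 3 (move_right): buffer="cdpyidlpwtpwy" (len 13), cursors c1@10 c2@13, authorship .......11.22.
After op 4 (move_left): buffer="cdpyidlpwtpwy" (len 13), cursors c1@9 c2@12, authorship .......11.22.
After op 5 (add_cursor(6)): buffer="cdpyidlpwtpwy" (len 13), cursors c3@6 c1@9 c2@12, authorship .......11.22.
After op 6 (insert('c')): buffer="cdpyidclpwctpwcy" (len 16), cursors c3@7 c1@11 c2@15, authorship ......3.111.222.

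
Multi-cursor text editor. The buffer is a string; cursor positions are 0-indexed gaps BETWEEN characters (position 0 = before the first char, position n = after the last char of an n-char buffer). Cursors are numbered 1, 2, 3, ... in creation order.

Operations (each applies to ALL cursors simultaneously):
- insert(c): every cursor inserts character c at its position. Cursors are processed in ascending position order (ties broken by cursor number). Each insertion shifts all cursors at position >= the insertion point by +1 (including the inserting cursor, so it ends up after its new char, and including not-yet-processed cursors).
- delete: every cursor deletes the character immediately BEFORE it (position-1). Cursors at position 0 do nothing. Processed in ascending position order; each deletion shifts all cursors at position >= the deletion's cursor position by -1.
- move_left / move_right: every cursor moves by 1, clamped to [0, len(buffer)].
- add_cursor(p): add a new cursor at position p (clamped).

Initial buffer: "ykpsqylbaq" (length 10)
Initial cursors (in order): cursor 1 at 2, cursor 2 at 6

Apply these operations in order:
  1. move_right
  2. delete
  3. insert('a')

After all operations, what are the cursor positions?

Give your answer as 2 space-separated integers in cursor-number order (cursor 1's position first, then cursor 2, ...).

Answer: 3 7

Derivation:
After op 1 (move_right): buffer="ykpsqylbaq" (len 10), cursors c1@3 c2@7, authorship ..........
After op 2 (delete): buffer="yksqybaq" (len 8), cursors c1@2 c2@5, authorship ........
After op 3 (insert('a')): buffer="ykasqyabaq" (len 10), cursors c1@3 c2@7, authorship ..1...2...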